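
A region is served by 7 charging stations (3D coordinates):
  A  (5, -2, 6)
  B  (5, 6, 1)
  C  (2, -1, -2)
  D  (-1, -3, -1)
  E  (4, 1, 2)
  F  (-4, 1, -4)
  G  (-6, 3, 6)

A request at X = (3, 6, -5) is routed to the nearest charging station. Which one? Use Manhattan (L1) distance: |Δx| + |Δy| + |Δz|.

B

d(X,A) = |3−5| + |6−(-2)| + |-5−6| = 2 + 8 + 11 = 21
d(X,B) = |3−5| + |6−6| + |-5−1| = 2 + 0 + 6 = 8
d(X,C) = |3−2| + |6−(-1)| + |-5−(-2)| = 1 + 7 + 3 = 11
d(X,D) = |3−(-1)| + |6−(-3)| + |-5−(-1)| = 4 + 9 + 4 = 17
d(X,E) = |3−4| + |6−1| + |-5−2| = 1 + 5 + 7 = 13
d(X,F) = |3−(-4)| + |6−1| + |-5−(-4)| = 7 + 5 + 1 = 13
d(X,G) = |3−(-6)| + |6−3| + |-5−6| = 9 + 3 + 11 = 23
Minimum is at B.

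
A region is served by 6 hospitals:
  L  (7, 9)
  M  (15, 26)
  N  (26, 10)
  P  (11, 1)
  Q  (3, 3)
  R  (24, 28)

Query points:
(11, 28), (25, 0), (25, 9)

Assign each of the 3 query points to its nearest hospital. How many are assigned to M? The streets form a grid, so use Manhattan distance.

1

(11, 28) — d to each: L:23, M:6, N:33, P:27, Q:33, R:13 → nearest is M
(25, 0) — d to each: L:27, M:36, N:11, P:15, Q:25, R:29 → nearest is N
(25, 9) — d to each: L:18, M:27, N:2, P:22, Q:28, R:20 → nearest is N
1 of the 3 points has M as nearest.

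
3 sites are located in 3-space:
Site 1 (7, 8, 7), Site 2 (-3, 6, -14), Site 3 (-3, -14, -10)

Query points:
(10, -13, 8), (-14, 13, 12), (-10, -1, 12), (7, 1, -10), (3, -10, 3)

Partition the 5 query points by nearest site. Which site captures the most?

(10, -13, 8) — d² to each: Site 1:451, Site 2:1014, Site 3:494 → nearest is Site 1
(-14, 13, 12) — d² to each: Site 1:491, Site 2:846, Site 3:1334 → nearest is Site 1
(-10, -1, 12) — d² to each: Site 1:395, Site 2:774, Site 3:702 → nearest is Site 1
(7, 1, -10) — d² to each: Site 1:338, Site 2:141, Site 3:325 → nearest is Site 2
(3, -10, 3) — d² to each: Site 1:356, Site 2:581, Site 3:221 → nearest is Site 3
Tally — Site 1:3, Site 2:1, Site 3:1. Site 1 captures the most (3).

Site 1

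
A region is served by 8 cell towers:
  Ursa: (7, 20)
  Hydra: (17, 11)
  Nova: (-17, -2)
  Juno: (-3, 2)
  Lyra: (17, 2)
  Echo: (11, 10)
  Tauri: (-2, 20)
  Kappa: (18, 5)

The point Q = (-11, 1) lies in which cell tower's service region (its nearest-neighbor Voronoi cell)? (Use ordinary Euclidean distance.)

Since √ is increasing, it suffices to compare squared distances:
d²(Q, Ursa) = (-11−7)² + (1−20)² = 324 + 361 = 685
d²(Q, Hydra) = (-11−17)² + (1−11)² = 784 + 100 = 884
d²(Q, Nova) = (-11−(-17))² + (1−(-2))² = 36 + 9 = 45
d²(Q, Juno) = (-11−(-3))² + (1−2)² = 64 + 1 = 65
d²(Q, Lyra) = (-11−17)² + (1−2)² = 784 + 1 = 785
d²(Q, Echo) = (-11−11)² + (1−10)² = 484 + 81 = 565
d²(Q, Tauri) = (-11−(-2))² + (1−20)² = 81 + 361 = 442
d²(Q, Kappa) = (-11−18)² + (1−5)² = 841 + 16 = 857
The smallest is to Nova, so Q lies in the Voronoi region of Nova.

Nova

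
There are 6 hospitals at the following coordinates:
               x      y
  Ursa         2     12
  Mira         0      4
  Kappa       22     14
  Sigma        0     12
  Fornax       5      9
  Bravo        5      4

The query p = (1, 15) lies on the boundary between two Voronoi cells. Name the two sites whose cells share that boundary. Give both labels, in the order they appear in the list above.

Squared distances from p to each site:
d²(p, Ursa) = (1−2)² + (15−12)² = 1 + 9 = 10
d²(p, Mira) = (1−0)² + (15−4)² = 1 + 121 = 122
d²(p, Kappa) = (1−22)² + (15−14)² = 441 + 1 = 442
d²(p, Sigma) = (1−0)² + (15−12)² = 1 + 9 = 10
d²(p, Fornax) = (1−5)² + (15−9)² = 16 + 36 = 52
d²(p, Bravo) = (1−5)² + (15−4)² = 16 + 121 = 137
p is equidistant from Ursa and Sigma (both at squared distance 10), and every other site is strictly farther — so p lies on the Ursa–Sigma Voronoi edge.

Ursa and Sigma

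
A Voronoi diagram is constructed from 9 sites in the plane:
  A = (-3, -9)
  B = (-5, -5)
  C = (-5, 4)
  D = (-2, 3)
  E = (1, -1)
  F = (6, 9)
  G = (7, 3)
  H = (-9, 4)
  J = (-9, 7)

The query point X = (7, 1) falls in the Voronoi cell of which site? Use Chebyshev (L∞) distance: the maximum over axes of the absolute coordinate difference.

G

d(X,A) = max(10, 10) = 10
d(X,B) = max(12, 6) = 12
d(X,C) = max(12, 3) = 12
d(X,D) = max(9, 2) = 9
d(X,E) = max(6, 2) = 6
d(X,F) = max(1, 8) = 8
d(X,G) = max(0, 2) = 2
d(X,H) = max(16, 3) = 16
d(X,J) = max(16, 6) = 16
The smallest is to G, so X lies in the Voronoi region of G.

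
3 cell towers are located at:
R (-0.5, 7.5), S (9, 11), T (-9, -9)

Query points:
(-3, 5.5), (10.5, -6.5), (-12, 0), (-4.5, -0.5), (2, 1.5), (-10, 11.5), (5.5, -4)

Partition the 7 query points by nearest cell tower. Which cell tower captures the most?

(-3, 5.5) — d² to each: R:10.25, S:174.25, T:246.25 → nearest is R
(10.5, -6.5) — d² to each: R:317, S:308.5, T:386.5 → nearest is S
(-12, 0) — d² to each: R:188.5, S:562, T:90 → nearest is T
(-4.5, -0.5) — d² to each: R:80, S:314.5, T:92.5 → nearest is R
(2, 1.5) — d² to each: R:42.25, S:139.25, T:231.25 → nearest is R
(-10, 11.5) — d² to each: R:106.25, S:361.25, T:421.25 → nearest is R
(5.5, -4) — d² to each: R:168.25, S:237.25, T:235.25 → nearest is R
Tally — R:5, S:1, T:1. R captures the most (5).

R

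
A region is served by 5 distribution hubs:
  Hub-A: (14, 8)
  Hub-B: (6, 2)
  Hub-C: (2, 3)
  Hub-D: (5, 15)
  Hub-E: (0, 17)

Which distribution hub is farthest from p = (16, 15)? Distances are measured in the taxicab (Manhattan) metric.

Hub-C

d(p, Hub-A) = |16−14| + |15−8| = 2 + 7 = 9
d(p, Hub-B) = |16−6| + |15−2| = 10 + 13 = 23
d(p, Hub-C) = |16−2| + |15−3| = 14 + 12 = 26
d(p, Hub-D) = |16−5| + |15−15| = 11 + 0 = 11
d(p, Hub-E) = |16−0| + |15−17| = 16 + 2 = 18
The largest is to Hub-C.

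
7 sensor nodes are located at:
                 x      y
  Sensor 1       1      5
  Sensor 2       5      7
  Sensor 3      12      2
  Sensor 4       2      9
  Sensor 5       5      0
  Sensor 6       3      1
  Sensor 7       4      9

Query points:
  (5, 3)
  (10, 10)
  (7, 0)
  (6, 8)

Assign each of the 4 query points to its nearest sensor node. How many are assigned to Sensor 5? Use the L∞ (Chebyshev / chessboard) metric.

(5, 3) — d to each: Sensor 1:4, Sensor 2:4, Sensor 3:7, Sensor 4:6, Sensor 5:3, Sensor 6:2, Sensor 7:6 → nearest is Sensor 6
(10, 10) — d to each: Sensor 1:9, Sensor 2:5, Sensor 3:8, Sensor 4:8, Sensor 5:10, Sensor 6:9, Sensor 7:6 → nearest is Sensor 2
(7, 0) — d to each: Sensor 1:6, Sensor 2:7, Sensor 3:5, Sensor 4:9, Sensor 5:2, Sensor 6:4, Sensor 7:9 → nearest is Sensor 5
(6, 8) — d to each: Sensor 1:5, Sensor 2:1, Sensor 3:6, Sensor 4:4, Sensor 5:8, Sensor 6:7, Sensor 7:2 → nearest is Sensor 2
1 of the 4 points has Sensor 5 as nearest.

1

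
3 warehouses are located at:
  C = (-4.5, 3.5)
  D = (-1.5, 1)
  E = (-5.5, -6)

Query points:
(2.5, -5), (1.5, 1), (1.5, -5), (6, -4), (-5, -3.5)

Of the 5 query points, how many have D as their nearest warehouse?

(2.5, -5) — d² to each: C:121.25, D:52, E:65 → nearest is D
(1.5, 1) — d² to each: C:42.25, D:9, E:98 → nearest is D
(1.5, -5) — d² to each: C:108.25, D:45, E:50 → nearest is D
(6, -4) — d² to each: C:166.5, D:81.25, E:136.25 → nearest is D
(-5, -3.5) — d² to each: C:49.25, D:32.5, E:6.5 → nearest is E
4 of the 5 points have D as nearest.

4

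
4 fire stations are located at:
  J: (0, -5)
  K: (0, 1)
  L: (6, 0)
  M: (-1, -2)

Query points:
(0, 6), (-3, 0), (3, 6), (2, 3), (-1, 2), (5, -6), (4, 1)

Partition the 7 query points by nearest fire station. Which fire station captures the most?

K

(0, 6) — d² to each: J:121, K:25, L:72, M:65 → nearest is K
(-3, 0) — d² to each: J:34, K:10, L:81, M:8 → nearest is M
(3, 6) — d² to each: J:130, K:34, L:45, M:80 → nearest is K
(2, 3) — d² to each: J:68, K:8, L:25, M:34 → nearest is K
(-1, 2) — d² to each: J:50, K:2, L:53, M:16 → nearest is K
(5, -6) — d² to each: J:26, K:74, L:37, M:52 → nearest is J
(4, 1) — d² to each: J:52, K:16, L:5, M:34 → nearest is L
Tally — J:1, K:4, L:1, M:1. K captures the most (4).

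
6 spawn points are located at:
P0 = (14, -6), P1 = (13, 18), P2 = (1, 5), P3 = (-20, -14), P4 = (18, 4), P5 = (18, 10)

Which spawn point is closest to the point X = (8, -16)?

P0

Since √ is increasing, it suffices to compare squared distances:
|XP0|² = (8−14)² + (-16−(-6))² = 36 + 100 = 136
|XP1|² = (8−13)² + (-16−18)² = 25 + 1156 = 1181
|XP2|² = (8−1)² + (-16−5)² = 49 + 441 = 490
|XP3|² = (8−(-20))² + (-16−(-14))² = 784 + 4 = 788
|XP4|² = (8−18)² + (-16−4)² = 100 + 400 = 500
|XP5|² = (8−18)² + (-16−10)² = 100 + 676 = 776
P0 is nearest.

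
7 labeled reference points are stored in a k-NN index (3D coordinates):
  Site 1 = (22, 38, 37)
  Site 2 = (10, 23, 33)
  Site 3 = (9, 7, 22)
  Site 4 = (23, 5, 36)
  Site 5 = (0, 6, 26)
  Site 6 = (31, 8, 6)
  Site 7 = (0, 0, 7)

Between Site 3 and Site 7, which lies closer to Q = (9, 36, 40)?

Site 3

Compare squared distances:
d²(Q, Site 3) = (9−9)² + (36−7)² + (40−22)² = 0 + 841 + 324 = 1165
d²(Q, Site 7) = (9−0)² + (36−0)² + (40−7)² = 81 + 1296 + 1089 = 2466
1165 < 2466, so Site 3 is closer.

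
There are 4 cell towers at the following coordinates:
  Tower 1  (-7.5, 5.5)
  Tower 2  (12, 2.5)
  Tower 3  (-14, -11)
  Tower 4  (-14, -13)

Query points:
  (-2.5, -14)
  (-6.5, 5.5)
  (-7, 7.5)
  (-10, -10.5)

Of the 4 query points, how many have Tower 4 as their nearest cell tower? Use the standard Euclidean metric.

1

(-2.5, -14) — d² to each: Tower 1:405.25, Tower 2:482.5, Tower 3:141.25, Tower 4:133.25 → nearest is Tower 4
(-6.5, 5.5) — d² to each: Tower 1:1, Tower 2:351.25, Tower 3:328.5, Tower 4:398.5 → nearest is Tower 1
(-7, 7.5) — d² to each: Tower 1:4.25, Tower 2:386, Tower 3:391.25, Tower 4:469.25 → nearest is Tower 1
(-10, -10.5) — d² to each: Tower 1:262.25, Tower 2:653, Tower 3:16.25, Tower 4:22.25 → nearest is Tower 3
1 of the 4 points has Tower 4 as nearest.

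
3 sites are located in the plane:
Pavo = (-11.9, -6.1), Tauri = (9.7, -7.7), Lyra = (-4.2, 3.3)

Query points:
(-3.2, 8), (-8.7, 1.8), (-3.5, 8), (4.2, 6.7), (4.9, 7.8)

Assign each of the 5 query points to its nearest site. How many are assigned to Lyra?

(-3.2, 8) — d² to each: Pavo:274.5, Tauri:412.9, Lyra:23.09 → nearest is Lyra
(-8.7, 1.8) — d² to each: Pavo:72.65, Tauri:428.81, Lyra:22.5 → nearest is Lyra
(-3.5, 8) — d² to each: Pavo:269.37, Tauri:420.73, Lyra:22.58 → nearest is Lyra
(4.2, 6.7) — d² to each: Pavo:423.05, Tauri:237.61, Lyra:82.12 → nearest is Lyra
(4.9, 7.8) — d² to each: Pavo:475.45, Tauri:263.29, Lyra:103.06 → nearest is Lyra
5 of the 5 points have Lyra as nearest.

5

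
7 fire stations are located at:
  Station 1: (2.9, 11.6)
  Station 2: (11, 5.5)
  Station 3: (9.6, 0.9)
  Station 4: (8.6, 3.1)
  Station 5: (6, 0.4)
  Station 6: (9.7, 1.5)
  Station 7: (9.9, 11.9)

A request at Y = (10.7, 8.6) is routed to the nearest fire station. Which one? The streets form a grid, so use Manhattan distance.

Station 2

d(Y, Station 1) = |10.7−2.9| + |8.6−11.6| = 7.8 + 3 = 10.8
d(Y, Station 2) = |10.7−11| + |8.6−5.5| = 0.3 + 3.1 = 3.4
d(Y, Station 3) = |10.7−9.6| + |8.6−0.9| = 1.1 + 7.7 = 8.8
d(Y, Station 4) = |10.7−8.6| + |8.6−3.1| = 2.1 + 5.5 = 7.6
d(Y, Station 5) = |10.7−6| + |8.6−0.4| = 4.7 + 8.2 = 12.9
d(Y, Station 6) = |10.7−9.7| + |8.6−1.5| = 1 + 7.1 = 8.1
d(Y, Station 7) = |10.7−9.9| + |8.6−11.9| = 0.8 + 3.3 = 4.1
Station 2 is nearest.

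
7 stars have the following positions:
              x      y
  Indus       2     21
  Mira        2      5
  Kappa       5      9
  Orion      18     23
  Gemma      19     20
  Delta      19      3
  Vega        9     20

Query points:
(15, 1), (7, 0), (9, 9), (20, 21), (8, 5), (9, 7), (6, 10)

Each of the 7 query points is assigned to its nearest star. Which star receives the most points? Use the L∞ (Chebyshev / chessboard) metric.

Kappa

(15, 1) — d to each: Indus:20, Mira:13, Kappa:10, Orion:22, Gemma:19, Delta:4, Vega:19 → nearest is Delta
(7, 0) — d to each: Indus:21, Mira:5, Kappa:9, Orion:23, Gemma:20, Delta:12, Vega:20 → nearest is Mira
(9, 9) — d to each: Indus:12, Mira:7, Kappa:4, Orion:14, Gemma:11, Delta:10, Vega:11 → nearest is Kappa
(20, 21) — d to each: Indus:18, Mira:18, Kappa:15, Orion:2, Gemma:1, Delta:18, Vega:11 → nearest is Gemma
(8, 5) — d to each: Indus:16, Mira:6, Kappa:4, Orion:18, Gemma:15, Delta:11, Vega:15 → nearest is Kappa
(9, 7) — d to each: Indus:14, Mira:7, Kappa:4, Orion:16, Gemma:13, Delta:10, Vega:13 → nearest is Kappa
(6, 10) — d to each: Indus:11, Mira:5, Kappa:1, Orion:13, Gemma:13, Delta:13, Vega:10 → nearest is Kappa
Tally — Mira:1, Kappa:4, Gemma:1, Delta:1. Kappa captures the most (4).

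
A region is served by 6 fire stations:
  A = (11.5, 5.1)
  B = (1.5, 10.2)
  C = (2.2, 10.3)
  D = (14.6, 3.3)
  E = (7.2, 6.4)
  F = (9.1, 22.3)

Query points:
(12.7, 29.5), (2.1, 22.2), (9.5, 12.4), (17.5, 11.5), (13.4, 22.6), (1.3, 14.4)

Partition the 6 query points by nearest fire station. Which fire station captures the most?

(12.7, 29.5) — d² to each: A:596.8, B:497.93, C:478.89, D:690.05, E:563.86, F:64.8 → nearest is F
(2.1, 22.2) — d² to each: A:380.77, B:144.36, C:141.62, D:513.46, E:275.65, F:49.01 → nearest is F
(9.5, 12.4) — d² to each: A:57.29, B:68.84, C:57.7, D:108.82, E:41.29, F:98.17 → nearest is E
(17.5, 11.5) — d² to each: A:76.96, B:257.69, C:235.53, D:75.65, E:132.1, F:187.2 → nearest is D
(13.4, 22.6) — d² to each: A:309.86, B:295.37, C:276.73, D:373.93, E:300.88, F:18.58 → nearest is F
(1.3, 14.4) — d² to each: A:190.53, B:17.68, C:17.62, D:300.1, E:98.81, F:123.25 → nearest is C
Tally — C:1, D:1, E:1, F:3. F captures the most (3).

F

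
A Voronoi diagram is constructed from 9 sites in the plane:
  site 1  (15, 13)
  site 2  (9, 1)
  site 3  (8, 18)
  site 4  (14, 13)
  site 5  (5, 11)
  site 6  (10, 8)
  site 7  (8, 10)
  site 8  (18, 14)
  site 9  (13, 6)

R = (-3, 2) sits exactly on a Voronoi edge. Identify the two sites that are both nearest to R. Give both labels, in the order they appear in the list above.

site 2 and site 5

Squared distances from R to each site:
d²(R, site 1) = (-3−15)² + (2−13)² = 324 + 121 = 445
d²(R, site 2) = (-3−9)² + (2−1)² = 144 + 1 = 145
d²(R, site 3) = (-3−8)² + (2−18)² = 121 + 256 = 377
d²(R, site 4) = (-3−14)² + (2−13)² = 289 + 121 = 410
d²(R, site 5) = (-3−5)² + (2−11)² = 64 + 81 = 145
d²(R, site 6) = (-3−10)² + (2−8)² = 169 + 36 = 205
d²(R, site 7) = (-3−8)² + (2−10)² = 121 + 64 = 185
d²(R, site 8) = (-3−18)² + (2−14)² = 441 + 144 = 585
d²(R, site 9) = (-3−13)² + (2−6)² = 256 + 16 = 272
R is equidistant from site 2 and site 5 (both at squared distance 145), and every other site is strictly farther — so R lies on the site 2–site 5 Voronoi edge.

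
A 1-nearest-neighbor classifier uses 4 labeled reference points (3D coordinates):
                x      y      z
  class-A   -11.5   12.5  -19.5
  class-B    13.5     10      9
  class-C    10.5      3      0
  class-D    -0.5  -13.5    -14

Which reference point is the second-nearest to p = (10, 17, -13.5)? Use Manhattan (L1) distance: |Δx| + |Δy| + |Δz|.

d(p, class-A) = |10−(-11.5)| + |17−12.5| + |-13.5−(-19.5)| = 21.5 + 4.5 + 6 = 32
d(p, class-B) = |10−13.5| + |17−10| + |-13.5−9| = 3.5 + 7 + 22.5 = 33
d(p, class-C) = |10−10.5| + |17−3| + |-13.5−0| = 0.5 + 14 + 13.5 = 28
d(p, class-D) = |10−(-0.5)| + |17−(-13.5)| + |-13.5−(-14)| = 10.5 + 30.5 + 0.5 = 41.5
Sorted ascending: class-C, class-A, class-B, … — the second-nearest is class-A.

class-A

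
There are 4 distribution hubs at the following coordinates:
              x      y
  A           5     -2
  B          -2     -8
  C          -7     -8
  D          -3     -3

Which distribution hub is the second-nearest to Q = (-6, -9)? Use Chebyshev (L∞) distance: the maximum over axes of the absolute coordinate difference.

d(Q,A) = max(11, 7) = 11
d(Q,B) = max(4, 1) = 4
d(Q,C) = max(1, 1) = 1
d(Q,D) = max(3, 6) = 6
Sorted ascending: C, B, D, … — the second-nearest is B.

B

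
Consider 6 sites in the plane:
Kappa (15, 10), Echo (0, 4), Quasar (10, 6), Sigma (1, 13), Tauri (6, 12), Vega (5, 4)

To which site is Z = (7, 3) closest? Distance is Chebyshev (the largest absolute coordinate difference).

Vega

d(Z, Kappa) = max(8, 7) = 8
d(Z, Echo) = max(7, 1) = 7
d(Z, Quasar) = max(3, 3) = 3
d(Z, Sigma) = max(6, 10) = 10
d(Z, Tauri) = max(1, 9) = 9
d(Z, Vega) = max(2, 1) = 2
The smallest is to Vega, so Z lies in the Voronoi region of Vega.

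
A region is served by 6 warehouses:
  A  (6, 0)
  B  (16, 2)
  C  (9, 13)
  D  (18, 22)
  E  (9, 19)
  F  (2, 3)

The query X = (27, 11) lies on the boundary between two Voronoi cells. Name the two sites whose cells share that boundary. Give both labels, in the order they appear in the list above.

Squared distances from X to each site:
|XA|² = (27−6)² + (11−0)² = 441 + 121 = 562
|XB|² = (27−16)² + (11−2)² = 121 + 81 = 202
|XC|² = (27−9)² + (11−13)² = 324 + 4 = 328
|XD|² = (27−18)² + (11−22)² = 81 + 121 = 202
|XE|² = (27−9)² + (11−19)² = 324 + 64 = 388
|XF|² = (27−2)² + (11−3)² = 625 + 64 = 689
X is equidistant from B and D (both at squared distance 202), and every other site is strictly farther — so X lies on the B–D Voronoi edge.

B and D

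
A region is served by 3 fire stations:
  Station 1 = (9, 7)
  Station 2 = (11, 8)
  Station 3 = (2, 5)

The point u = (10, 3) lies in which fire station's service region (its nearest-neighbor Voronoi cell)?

Compare squared distances (the ordering matches that of the actual distances):
d²(u, Station 1) = 1 + 16 = 17
d²(u, Station 2) = 1 + 25 = 26
d²(u, Station 3) = 64 + 4 = 68
Minimum is at Station 1.

Station 1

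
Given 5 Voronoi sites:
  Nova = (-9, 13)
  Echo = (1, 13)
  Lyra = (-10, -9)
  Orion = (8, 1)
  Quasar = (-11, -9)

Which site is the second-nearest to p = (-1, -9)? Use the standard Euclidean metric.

Quasar

Since √ is increasing, it suffices to compare squared distances:
d²(p, Nova) = 64 + 484 = 548
d²(p, Echo) = 4 + 484 = 488
d²(p, Lyra) = 81 + 0 = 81
d²(p, Orion) = 81 + 100 = 181
d²(p, Quasar) = 100 + 0 = 100
Sorted ascending: Lyra, Quasar, Orion, … — the second-nearest is Quasar.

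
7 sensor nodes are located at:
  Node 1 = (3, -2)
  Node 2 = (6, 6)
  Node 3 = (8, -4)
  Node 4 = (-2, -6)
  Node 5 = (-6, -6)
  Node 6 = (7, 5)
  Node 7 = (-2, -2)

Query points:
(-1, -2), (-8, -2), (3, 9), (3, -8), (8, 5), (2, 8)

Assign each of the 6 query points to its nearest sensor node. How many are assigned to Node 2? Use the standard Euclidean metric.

(-1, -2) — d² to each: Node 1:16, Node 2:113, Node 3:85, Node 4:17, Node 5:41, Node 6:113, Node 7:1 → nearest is Node 7
(-8, -2) — d² to each: Node 1:121, Node 2:260, Node 3:260, Node 4:52, Node 5:20, Node 6:274, Node 7:36 → nearest is Node 5
(3, 9) — d² to each: Node 1:121, Node 2:18, Node 3:194, Node 4:250, Node 5:306, Node 6:32, Node 7:146 → nearest is Node 2
(3, -8) — d² to each: Node 1:36, Node 2:205, Node 3:41, Node 4:29, Node 5:85, Node 6:185, Node 7:61 → nearest is Node 4
(8, 5) — d² to each: Node 1:74, Node 2:5, Node 3:81, Node 4:221, Node 5:317, Node 6:1, Node 7:149 → nearest is Node 6
(2, 8) — d² to each: Node 1:101, Node 2:20, Node 3:180, Node 4:212, Node 5:260, Node 6:34, Node 7:116 → nearest is Node 2
2 of the 6 points have Node 2 as nearest.

2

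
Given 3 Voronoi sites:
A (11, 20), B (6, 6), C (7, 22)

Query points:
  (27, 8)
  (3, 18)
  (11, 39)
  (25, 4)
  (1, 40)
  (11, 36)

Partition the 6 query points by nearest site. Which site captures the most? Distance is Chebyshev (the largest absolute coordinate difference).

(27, 8) — d to each: A:16, B:21, C:20 → nearest is A
(3, 18) — d to each: A:8, B:12, C:4 → nearest is C
(11, 39) — d to each: A:19, B:33, C:17 → nearest is C
(25, 4) — d to each: A:16, B:19, C:18 → nearest is A
(1, 40) — d to each: A:20, B:34, C:18 → nearest is C
(11, 36) — d to each: A:16, B:30, C:14 → nearest is C
Tally — A:2, C:4. C captures the most (4).

C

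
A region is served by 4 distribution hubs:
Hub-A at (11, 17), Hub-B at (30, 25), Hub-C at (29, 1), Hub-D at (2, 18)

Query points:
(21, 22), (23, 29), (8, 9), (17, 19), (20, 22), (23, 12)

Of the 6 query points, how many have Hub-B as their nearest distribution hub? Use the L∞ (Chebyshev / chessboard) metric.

2

(21, 22) — d to each: Hub-A:10, Hub-B:9, Hub-C:21, Hub-D:19 → nearest is Hub-B
(23, 29) — d to each: Hub-A:12, Hub-B:7, Hub-C:28, Hub-D:21 → nearest is Hub-B
(8, 9) — d to each: Hub-A:8, Hub-B:22, Hub-C:21, Hub-D:9 → nearest is Hub-A
(17, 19) — d to each: Hub-A:6, Hub-B:13, Hub-C:18, Hub-D:15 → nearest is Hub-A
(20, 22) — d to each: Hub-A:9, Hub-B:10, Hub-C:21, Hub-D:18 → nearest is Hub-A
(23, 12) — d to each: Hub-A:12, Hub-B:13, Hub-C:11, Hub-D:21 → nearest is Hub-C
2 of the 6 points have Hub-B as nearest.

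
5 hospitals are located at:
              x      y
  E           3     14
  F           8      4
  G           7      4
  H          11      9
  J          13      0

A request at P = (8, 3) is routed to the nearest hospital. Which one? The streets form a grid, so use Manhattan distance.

d(P,E) = |8−3| + |3−14| = 5 + 11 = 16
d(P,F) = |8−8| + |3−4| = 0 + 1 = 1
d(P,G) = |8−7| + |3−4| = 1 + 1 = 2
d(P,H) = |8−11| + |3−9| = 3 + 6 = 9
d(P,J) = |8−13| + |3−0| = 5 + 3 = 8
F is nearest.

F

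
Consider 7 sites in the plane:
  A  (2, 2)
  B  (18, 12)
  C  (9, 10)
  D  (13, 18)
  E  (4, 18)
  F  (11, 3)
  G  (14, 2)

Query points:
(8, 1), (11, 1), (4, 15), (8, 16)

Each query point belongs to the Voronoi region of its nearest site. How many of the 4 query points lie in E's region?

(8, 1) — d² to each: A:37, B:221, C:82, D:314, E:305, F:13, G:37 → nearest is F
(11, 1) — d² to each: A:82, B:170, C:85, D:293, E:338, F:4, G:10 → nearest is F
(4, 15) — d² to each: A:173, B:205, C:50, D:90, E:9, F:193, G:269 → nearest is E
(8, 16) — d² to each: A:232, B:116, C:37, D:29, E:20, F:178, G:232 → nearest is E
2 of the 4 points have E as nearest.

2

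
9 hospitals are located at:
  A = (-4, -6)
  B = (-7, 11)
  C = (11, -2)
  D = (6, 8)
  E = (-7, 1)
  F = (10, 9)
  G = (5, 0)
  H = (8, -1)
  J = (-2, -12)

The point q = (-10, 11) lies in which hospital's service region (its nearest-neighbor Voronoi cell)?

B

Squared Euclidean distances:
|qA|² = 36 + 289 = 325
|qB|² = 9 + 0 = 9
|qC|² = 441 + 169 = 610
|qD|² = 256 + 9 = 265
|qE|² = 9 + 100 = 109
|qF|² = 400 + 4 = 404
|qG|² = 225 + 121 = 346
|qH|² = 324 + 144 = 468
|qJ|² = 64 + 529 = 593
The smallest is to B, so q lies in the Voronoi region of B.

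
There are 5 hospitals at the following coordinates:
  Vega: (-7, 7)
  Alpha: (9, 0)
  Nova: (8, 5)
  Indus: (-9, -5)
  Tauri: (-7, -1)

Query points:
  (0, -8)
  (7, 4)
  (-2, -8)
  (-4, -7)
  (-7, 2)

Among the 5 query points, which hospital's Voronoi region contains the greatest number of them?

Indus

(0, -8) — d² to each: Vega:274, Alpha:145, Nova:233, Indus:90, Tauri:98 → nearest is Indus
(7, 4) — d² to each: Vega:205, Alpha:20, Nova:2, Indus:337, Tauri:221 → nearest is Nova
(-2, -8) — d² to each: Vega:250, Alpha:185, Nova:269, Indus:58, Tauri:74 → nearest is Indus
(-4, -7) — d² to each: Vega:205, Alpha:218, Nova:288, Indus:29, Tauri:45 → nearest is Indus
(-7, 2) — d² to each: Vega:25, Alpha:260, Nova:234, Indus:53, Tauri:9 → nearest is Tauri
Tally — Nova:1, Indus:3, Tauri:1. Indus captures the most (3).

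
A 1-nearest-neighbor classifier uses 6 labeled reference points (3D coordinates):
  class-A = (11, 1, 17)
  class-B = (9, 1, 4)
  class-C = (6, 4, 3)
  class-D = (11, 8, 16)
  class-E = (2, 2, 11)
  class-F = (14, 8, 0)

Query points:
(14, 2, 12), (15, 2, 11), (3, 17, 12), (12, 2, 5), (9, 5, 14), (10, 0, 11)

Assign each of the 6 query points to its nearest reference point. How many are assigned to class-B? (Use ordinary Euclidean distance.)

1

(14, 2, 12) — d² to each: class-A:35, class-B:90, class-C:149, class-D:61, class-E:145, class-F:180 → nearest is class-A
(15, 2, 11) — d² to each: class-A:53, class-B:86, class-C:149, class-D:77, class-E:169, class-F:158 → nearest is class-A
(3, 17, 12) — d² to each: class-A:345, class-B:356, class-C:259, class-D:161, class-E:227, class-F:346 → nearest is class-D
(12, 2, 5) — d² to each: class-A:146, class-B:11, class-C:44, class-D:158, class-E:136, class-F:65 → nearest is class-B
(9, 5, 14) — d² to each: class-A:29, class-B:116, class-C:131, class-D:17, class-E:67, class-F:230 → nearest is class-D
(10, 0, 11) — d² to each: class-A:38, class-B:51, class-C:96, class-D:90, class-E:68, class-F:201 → nearest is class-A
1 of the 6 points has class-B as nearest.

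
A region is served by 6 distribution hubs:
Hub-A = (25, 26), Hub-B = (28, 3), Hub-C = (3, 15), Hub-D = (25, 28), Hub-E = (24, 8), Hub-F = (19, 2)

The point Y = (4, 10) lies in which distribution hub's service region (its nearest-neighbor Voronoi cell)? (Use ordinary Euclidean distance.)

Hub-C

Compare squared distances (the ordering matches that of the actual distances):
d²(Y, Hub-A) = (4−25)² + (10−26)² = 441 + 256 = 697
d²(Y, Hub-B) = (4−28)² + (10−3)² = 576 + 49 = 625
d²(Y, Hub-C) = (4−3)² + (10−15)² = 1 + 25 = 26
d²(Y, Hub-D) = (4−25)² + (10−28)² = 441 + 324 = 765
d²(Y, Hub-E) = (4−24)² + (10−8)² = 400 + 4 = 404
d²(Y, Hub-F) = (4−19)² + (10−2)² = 225 + 64 = 289
Hub-C is nearest.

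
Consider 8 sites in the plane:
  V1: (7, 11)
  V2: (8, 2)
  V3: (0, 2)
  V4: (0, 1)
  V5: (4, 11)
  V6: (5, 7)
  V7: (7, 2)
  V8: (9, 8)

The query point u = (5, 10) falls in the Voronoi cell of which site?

Squared Euclidean distances:
|uV1|² = (5−7)² + (10−11)² = 4 + 1 = 5
|uV2|² = (5−8)² + (10−2)² = 9 + 64 = 73
|uV3|² = (5−0)² + (10−2)² = 25 + 64 = 89
|uV4|² = (5−0)² + (10−1)² = 25 + 81 = 106
|uV5|² = (5−4)² + (10−11)² = 1 + 1 = 2
|uV6|² = (5−5)² + (10−7)² = 0 + 9 = 9
|uV7|² = (5−7)² + (10−2)² = 4 + 64 = 68
|uV8|² = (5−9)² + (10−8)² = 16 + 4 = 20
V5 is nearest.

V5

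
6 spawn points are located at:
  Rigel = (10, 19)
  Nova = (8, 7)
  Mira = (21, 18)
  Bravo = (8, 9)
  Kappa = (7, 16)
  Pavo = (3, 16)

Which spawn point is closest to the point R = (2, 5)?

Compare squared distances (the ordering matches that of the actual distances):
d²(R, Rigel) = (2−10)² + (5−19)² = 64 + 196 = 260
d²(R, Nova) = (2−8)² + (5−7)² = 36 + 4 = 40
d²(R, Mira) = (2−21)² + (5−18)² = 361 + 169 = 530
d²(R, Bravo) = (2−8)² + (5−9)² = 36 + 16 = 52
d²(R, Kappa) = (2−7)² + (5−16)² = 25 + 121 = 146
d²(R, Pavo) = (2−3)² + (5−16)² = 1 + 121 = 122
Minimum is at Nova.

Nova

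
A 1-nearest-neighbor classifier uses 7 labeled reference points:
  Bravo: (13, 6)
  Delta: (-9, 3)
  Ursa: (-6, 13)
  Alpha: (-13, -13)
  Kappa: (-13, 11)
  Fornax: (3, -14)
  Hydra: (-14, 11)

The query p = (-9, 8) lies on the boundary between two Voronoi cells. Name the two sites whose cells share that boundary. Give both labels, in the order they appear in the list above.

Delta and Kappa

Squared distances from p to each site:
d²(p, Bravo) = (-9−13)² + (8−6)² = 484 + 4 = 488
d²(p, Delta) = (-9−(-9))² + (8−3)² = 0 + 25 = 25
d²(p, Ursa) = (-9−(-6))² + (8−13)² = 9 + 25 = 34
d²(p, Alpha) = (-9−(-13))² + (8−(-13))² = 16 + 441 = 457
d²(p, Kappa) = (-9−(-13))² + (8−11)² = 16 + 9 = 25
d²(p, Fornax) = (-9−3)² + (8−(-14))² = 144 + 484 = 628
d²(p, Hydra) = (-9−(-14))² + (8−11)² = 25 + 9 = 34
p is equidistant from Delta and Kappa (both at squared distance 25), and every other site is strictly farther — so p lies on the Delta–Kappa Voronoi edge.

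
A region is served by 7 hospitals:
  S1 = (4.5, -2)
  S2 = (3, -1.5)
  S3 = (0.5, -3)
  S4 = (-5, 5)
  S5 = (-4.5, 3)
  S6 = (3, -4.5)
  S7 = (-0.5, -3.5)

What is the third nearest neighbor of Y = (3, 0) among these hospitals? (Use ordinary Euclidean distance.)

Squared Euclidean distances:
|YS1|² = 2.25 + 4 = 6.25
|YS2|² = 0 + 2.25 = 2.25
|YS3|² = 6.25 + 9 = 15.25
|YS4|² = 64 + 25 = 89
|YS5|² = 56.25 + 9 = 65.25
|YS6|² = 0 + 20.25 = 20.25
|YS7|² = 12.25 + 12.25 = 24.5
Sorted ascending: S2, S1, S3, S6, … — the third-nearest is S3.

S3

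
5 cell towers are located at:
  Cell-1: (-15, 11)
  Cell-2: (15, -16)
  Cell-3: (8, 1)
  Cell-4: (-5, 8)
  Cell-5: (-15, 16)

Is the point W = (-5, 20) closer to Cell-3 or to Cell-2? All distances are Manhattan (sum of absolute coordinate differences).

d(W, Cell-3) = |-5−8| + |20−1| = 13 + 19 = 32
d(W, Cell-2) = |-5−15| + |20−(-16)| = 20 + 36 = 56
32 < 56, so Cell-3 is closer.

Cell-3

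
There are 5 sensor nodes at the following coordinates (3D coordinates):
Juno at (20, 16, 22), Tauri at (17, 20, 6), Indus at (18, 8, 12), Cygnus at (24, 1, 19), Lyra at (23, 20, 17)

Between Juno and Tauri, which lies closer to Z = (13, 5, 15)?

Compare squared distances:
d²(Z, Juno) = (13−20)² + (5−16)² + (15−22)² = 49 + 121 + 49 = 219
d²(Z, Tauri) = (13−17)² + (5−20)² + (15−6)² = 16 + 225 + 81 = 322
219 < 322, so Juno is closer.

Juno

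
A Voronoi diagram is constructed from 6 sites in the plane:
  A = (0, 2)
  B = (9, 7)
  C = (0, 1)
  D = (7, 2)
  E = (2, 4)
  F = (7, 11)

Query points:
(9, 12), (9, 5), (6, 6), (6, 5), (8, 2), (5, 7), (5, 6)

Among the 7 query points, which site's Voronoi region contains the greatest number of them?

(9, 12) — d² to each: A:181, B:25, C:202, D:104, E:113, F:5 → nearest is F
(9, 5) — d² to each: A:90, B:4, C:97, D:13, E:50, F:40 → nearest is B
(6, 6) — d² to each: A:52, B:10, C:61, D:17, E:20, F:26 → nearest is B
(6, 5) — d² to each: A:45, B:13, C:52, D:10, E:17, F:37 → nearest is D
(8, 2) — d² to each: A:64, B:26, C:65, D:1, E:40, F:82 → nearest is D
(5, 7) — d² to each: A:50, B:16, C:61, D:29, E:18, F:20 → nearest is B
(5, 6) — d² to each: A:41, B:17, C:50, D:20, E:13, F:29 → nearest is E
Tally — B:3, D:2, E:1, F:1. B captures the most (3).

B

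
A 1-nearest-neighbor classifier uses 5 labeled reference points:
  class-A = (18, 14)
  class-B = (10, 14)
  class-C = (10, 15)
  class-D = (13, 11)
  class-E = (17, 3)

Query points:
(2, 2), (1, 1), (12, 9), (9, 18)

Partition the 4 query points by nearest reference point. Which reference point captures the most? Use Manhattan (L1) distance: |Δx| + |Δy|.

(2, 2) — d to each: class-A:28, class-B:20, class-C:21, class-D:20, class-E:16 → nearest is class-E
(1, 1) — d to each: class-A:30, class-B:22, class-C:23, class-D:22, class-E:18 → nearest is class-E
(12, 9) — d to each: class-A:11, class-B:7, class-C:8, class-D:3, class-E:11 → nearest is class-D
(9, 18) — d to each: class-A:13, class-B:5, class-C:4, class-D:11, class-E:23 → nearest is class-C
Tally — class-C:1, class-D:1, class-E:2. class-E captures the most (2).

class-E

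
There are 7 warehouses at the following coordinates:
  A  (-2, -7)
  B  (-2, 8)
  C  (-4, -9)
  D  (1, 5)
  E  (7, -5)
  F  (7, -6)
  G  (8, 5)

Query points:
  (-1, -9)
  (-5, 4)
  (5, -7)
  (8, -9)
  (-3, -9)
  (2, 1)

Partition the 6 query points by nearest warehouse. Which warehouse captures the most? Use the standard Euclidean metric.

F

(-1, -9) — d² to each: A:5, B:290, C:9, D:200, E:80, F:73, G:277 → nearest is A
(-5, 4) — d² to each: A:130, B:25, C:170, D:37, E:225, F:244, G:170 → nearest is B
(5, -7) — d² to each: A:49, B:274, C:85, D:160, E:8, F:5, G:153 → nearest is F
(8, -9) — d² to each: A:104, B:389, C:144, D:245, E:17, F:10, G:196 → nearest is F
(-3, -9) — d² to each: A:5, B:290, C:1, D:212, E:116, F:109, G:317 → nearest is C
(2, 1) — d² to each: A:80, B:65, C:136, D:17, E:61, F:74, G:52 → nearest is D
Tally — A:1, B:1, C:1, D:1, F:2. F captures the most (2).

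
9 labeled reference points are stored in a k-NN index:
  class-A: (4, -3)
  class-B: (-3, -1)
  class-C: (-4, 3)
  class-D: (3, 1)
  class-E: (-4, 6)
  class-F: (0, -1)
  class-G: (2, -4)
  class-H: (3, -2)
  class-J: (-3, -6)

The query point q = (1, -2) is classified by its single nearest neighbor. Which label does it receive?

class-F

Squared Euclidean distances:
d²(q, class-A) = (1−4)² + (-2−(-3))² = 9 + 1 = 10
d²(q, class-B) = (1−(-3))² + (-2−(-1))² = 16 + 1 = 17
d²(q, class-C) = (1−(-4))² + (-2−3)² = 25 + 25 = 50
d²(q, class-D) = (1−3)² + (-2−1)² = 4 + 9 = 13
d²(q, class-E) = (1−(-4))² + (-2−6)² = 25 + 64 = 89
d²(q, class-F) = (1−0)² + (-2−(-1))² = 1 + 1 = 2
d²(q, class-G) = (1−2)² + (-2−(-4))² = 1 + 4 = 5
d²(q, class-H) = (1−3)² + (-2−(-2))² = 4 + 0 = 4
d²(q, class-J) = (1−(-3))² + (-2−(-6))² = 16 + 16 = 32
Minimum is at class-F.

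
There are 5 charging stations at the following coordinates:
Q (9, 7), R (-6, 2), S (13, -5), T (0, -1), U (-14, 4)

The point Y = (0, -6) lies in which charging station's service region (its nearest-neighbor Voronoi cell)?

T

Since √ is increasing, it suffices to compare squared distances:
|YQ|² = (0−9)² + (-6−7)² = 81 + 169 = 250
|YR|² = (0−(-6))² + (-6−2)² = 36 + 64 = 100
|YS|² = (0−13)² + (-6−(-5))² = 169 + 1 = 170
|YT|² = (0−0)² + (-6−(-1))² = 0 + 25 = 25
|YU|² = (0−(-14))² + (-6−4)² = 196 + 100 = 296
The smallest is to T, so Y lies in the Voronoi region of T.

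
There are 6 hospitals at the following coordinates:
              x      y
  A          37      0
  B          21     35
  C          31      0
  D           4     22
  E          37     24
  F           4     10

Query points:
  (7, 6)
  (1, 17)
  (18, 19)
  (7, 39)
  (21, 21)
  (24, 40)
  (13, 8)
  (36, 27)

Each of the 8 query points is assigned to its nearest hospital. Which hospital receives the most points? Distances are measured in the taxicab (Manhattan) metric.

(7, 6) — d to each: A:36, B:43, C:30, D:19, E:48, F:7 → nearest is F
(1, 17) — d to each: A:53, B:38, C:47, D:8, E:43, F:10 → nearest is D
(18, 19) — d to each: A:38, B:19, C:32, D:17, E:24, F:23 → nearest is D
(7, 39) — d to each: A:69, B:18, C:63, D:20, E:45, F:32 → nearest is B
(21, 21) — d to each: A:37, B:14, C:31, D:18, E:19, F:28 → nearest is B
(24, 40) — d to each: A:53, B:8, C:47, D:38, E:29, F:50 → nearest is B
(13, 8) — d to each: A:32, B:35, C:26, D:23, E:40, F:11 → nearest is F
(36, 27) — d to each: A:28, B:23, C:32, D:37, E:4, F:49 → nearest is E
Tally — B:3, D:2, E:1, F:2. B captures the most (3).

B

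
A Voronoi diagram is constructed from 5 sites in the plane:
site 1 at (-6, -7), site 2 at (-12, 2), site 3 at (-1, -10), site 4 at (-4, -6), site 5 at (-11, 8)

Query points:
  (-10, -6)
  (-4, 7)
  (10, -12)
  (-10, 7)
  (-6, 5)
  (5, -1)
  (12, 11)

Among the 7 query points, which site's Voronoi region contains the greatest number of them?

(-10, -6) — d² to each: site 1:17, site 2:68, site 3:97, site 4:36, site 5:197 → nearest is site 1
(-4, 7) — d² to each: site 1:200, site 2:89, site 3:298, site 4:169, site 5:50 → nearest is site 5
(10, -12) — d² to each: site 1:281, site 2:680, site 3:125, site 4:232, site 5:841 → nearest is site 3
(-10, 7) — d² to each: site 1:212, site 2:29, site 3:370, site 4:205, site 5:2 → nearest is site 5
(-6, 5) — d² to each: site 1:144, site 2:45, site 3:250, site 4:125, site 5:34 → nearest is site 5
(5, -1) — d² to each: site 1:157, site 2:298, site 3:117, site 4:106, site 5:337 → nearest is site 4
(12, 11) — d² to each: site 1:648, site 2:657, site 3:610, site 4:545, site 5:538 → nearest is site 5
Tally — site 1:1, site 3:1, site 4:1, site 5:4. site 5 captures the most (4).

site 5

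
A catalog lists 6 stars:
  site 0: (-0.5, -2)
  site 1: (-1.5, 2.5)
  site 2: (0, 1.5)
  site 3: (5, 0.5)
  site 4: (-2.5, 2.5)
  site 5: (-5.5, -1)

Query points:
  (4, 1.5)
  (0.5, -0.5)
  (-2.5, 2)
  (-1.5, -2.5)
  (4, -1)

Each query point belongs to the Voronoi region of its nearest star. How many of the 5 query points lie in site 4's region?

(4, 1.5) — d² to each: site 0:32.5, site 1:31.25, site 2:16, site 3:2, site 4:43.25, site 5:96.5 → nearest is site 3
(0.5, -0.5) — d² to each: site 0:3.25, site 1:13, site 2:4.25, site 3:21.25, site 4:18, site 5:36.25 → nearest is site 0
(-2.5, 2) — d² to each: site 0:20, site 1:1.25, site 2:6.5, site 3:58.5, site 4:0.25, site 5:18 → nearest is site 4
(-1.5, -2.5) — d² to each: site 0:1.25, site 1:25, site 2:18.25, site 3:51.25, site 4:26, site 5:18.25 → nearest is site 0
(4, -1) — d² to each: site 0:21.25, site 1:42.5, site 2:22.25, site 3:3.25, site 4:54.5, site 5:90.25 → nearest is site 3
1 of the 5 points has site 4 as nearest.

1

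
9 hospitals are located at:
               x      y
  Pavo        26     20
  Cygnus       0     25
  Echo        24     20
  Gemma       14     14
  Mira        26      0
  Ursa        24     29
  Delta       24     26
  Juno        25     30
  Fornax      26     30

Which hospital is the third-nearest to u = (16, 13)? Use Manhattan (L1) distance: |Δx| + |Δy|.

Pavo

d(u, Pavo) = |16−26| + |13−20| = 10 + 7 = 17
d(u, Cygnus) = |16−0| + |13−25| = 16 + 12 = 28
d(u, Echo) = |16−24| + |13−20| = 8 + 7 = 15
d(u, Gemma) = |16−14| + |13−14| = 2 + 1 = 3
d(u, Mira) = |16−26| + |13−0| = 10 + 13 = 23
d(u, Ursa) = |16−24| + |13−29| = 8 + 16 = 24
d(u, Delta) = |16−24| + |13−26| = 8 + 13 = 21
d(u, Juno) = |16−25| + |13−30| = 9 + 17 = 26
d(u, Fornax) = |16−26| + |13−30| = 10 + 17 = 27
Sorted ascending: Gemma, Echo, Pavo, Delta, … — the third-nearest is Pavo.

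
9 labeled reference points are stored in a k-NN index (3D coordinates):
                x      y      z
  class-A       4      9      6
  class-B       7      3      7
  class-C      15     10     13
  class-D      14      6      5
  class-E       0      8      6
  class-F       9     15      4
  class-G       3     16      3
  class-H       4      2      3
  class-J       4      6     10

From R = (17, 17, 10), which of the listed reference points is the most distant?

Squared Euclidean distances:
d²(R, class-A) = (17−4)² + (17−9)² + (10−6)² = 169 + 64 + 16 = 249
d²(R, class-B) = (17−7)² + (17−3)² + (10−7)² = 100 + 196 + 9 = 305
d²(R, class-C) = (17−15)² + (17−10)² + (10−13)² = 4 + 49 + 9 = 62
d²(R, class-D) = (17−14)² + (17−6)² + (10−5)² = 9 + 121 + 25 = 155
d²(R, class-E) = (17−0)² + (17−8)² + (10−6)² = 289 + 81 + 16 = 386
d²(R, class-F) = (17−9)² + (17−15)² + (10−4)² = 64 + 4 + 36 = 104
d²(R, class-G) = (17−3)² + (17−16)² + (10−3)² = 196 + 1 + 49 = 246
d²(R, class-H) = (17−4)² + (17−2)² + (10−3)² = 169 + 225 + 49 = 443
d²(R, class-J) = (17−4)² + (17−6)² + (10−10)² = 169 + 121 + 0 = 290
The largest is to class-H.

class-H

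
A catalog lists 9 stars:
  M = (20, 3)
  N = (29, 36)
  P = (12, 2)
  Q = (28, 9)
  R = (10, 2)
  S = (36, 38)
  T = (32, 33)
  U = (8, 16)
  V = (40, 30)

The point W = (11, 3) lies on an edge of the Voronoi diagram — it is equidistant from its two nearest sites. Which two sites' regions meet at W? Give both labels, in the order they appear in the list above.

P and R

Squared distances from W to each site:
|WM|² = (11−20)² + (3−3)² = 81 + 0 = 81
|WN|² = (11−29)² + (3−36)² = 324 + 1089 = 1413
|WP|² = (11−12)² + (3−2)² = 1 + 1 = 2
|WQ|² = (11−28)² + (3−9)² = 289 + 36 = 325
|WR|² = (11−10)² + (3−2)² = 1 + 1 = 2
|WS|² = (11−36)² + (3−38)² = 625 + 1225 = 1850
|WT|² = (11−32)² + (3−33)² = 441 + 900 = 1341
|WU|² = (11−8)² + (3−16)² = 9 + 169 = 178
|WV|² = (11−40)² + (3−30)² = 841 + 729 = 1570
W is equidistant from P and R (both at squared distance 2), and every other site is strictly farther — so W lies on the P–R Voronoi edge.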